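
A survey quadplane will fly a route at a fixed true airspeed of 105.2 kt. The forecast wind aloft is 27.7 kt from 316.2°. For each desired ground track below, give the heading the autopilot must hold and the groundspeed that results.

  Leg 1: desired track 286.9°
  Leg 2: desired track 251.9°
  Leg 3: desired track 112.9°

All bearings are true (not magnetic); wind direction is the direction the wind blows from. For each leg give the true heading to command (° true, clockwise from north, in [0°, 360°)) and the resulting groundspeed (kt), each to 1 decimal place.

Leg 1: desired track 286.9°; wind correction +7.4° → command heading 294.3°, groundspeed 80.2 kt
Leg 2: desired track 251.9°; wind correction +13.7° → command heading 265.6°, groundspeed 90.2 kt
Leg 3: desired track 112.9°; wind correction -6.0° → command heading 106.9°, groundspeed 130.1 kt

Leg 1: heading=294.3°, groundspeed=80.2 kt
Leg 2: heading=265.6°, groundspeed=90.2 kt
Leg 3: heading=106.9°, groundspeed=130.1 kt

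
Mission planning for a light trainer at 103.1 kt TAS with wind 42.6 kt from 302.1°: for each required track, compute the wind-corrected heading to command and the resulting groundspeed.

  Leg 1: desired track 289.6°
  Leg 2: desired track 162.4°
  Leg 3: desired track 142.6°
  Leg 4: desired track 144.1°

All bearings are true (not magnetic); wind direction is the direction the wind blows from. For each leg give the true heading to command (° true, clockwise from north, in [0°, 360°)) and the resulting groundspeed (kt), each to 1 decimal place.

Leg 1: heading=294.7°, groundspeed=61.1 kt
Leg 2: heading=177.9°, groundspeed=131.8 kt
Leg 3: heading=150.9°, groundspeed=141.9 kt
Leg 4: heading=153.0°, groundspeed=141.4 kt

Leg 1: desired track 289.6°; wind correction +5.1° → command heading 294.7°, groundspeed 61.1 kt
Leg 2: desired track 162.4°; wind correction +15.5° → command heading 177.9°, groundspeed 131.8 kt
Leg 3: desired track 142.6°; wind correction +8.3° → command heading 150.9°, groundspeed 141.9 kt
Leg 4: desired track 144.1°; wind correction +8.9° → command heading 153.0°, groundspeed 141.4 kt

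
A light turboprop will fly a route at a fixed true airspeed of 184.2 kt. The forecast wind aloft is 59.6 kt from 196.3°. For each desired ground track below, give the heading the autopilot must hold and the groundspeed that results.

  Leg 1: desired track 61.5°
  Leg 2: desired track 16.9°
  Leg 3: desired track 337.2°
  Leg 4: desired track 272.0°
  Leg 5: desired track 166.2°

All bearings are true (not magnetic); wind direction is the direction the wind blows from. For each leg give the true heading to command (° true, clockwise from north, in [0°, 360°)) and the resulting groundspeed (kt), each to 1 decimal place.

Leg 1: desired track 61.5°; wind correction +13.3° → command heading 74.8°, groundspeed 221.3 kt
Leg 2: desired track 16.9°; wind correction +0.2° → command heading 17.1°, groundspeed 243.8 kt
Leg 3: desired track 337.2°; wind correction -11.8° → command heading 325.4°, groundspeed 226.6 kt
Leg 4: desired track 272.0°; wind correction -18.3° → command heading 253.7°, groundspeed 160.2 kt
Leg 5: desired track 166.2°; wind correction +9.3° → command heading 175.5°, groundspeed 130.2 kt

Leg 1: heading=74.8°, groundspeed=221.3 kt
Leg 2: heading=17.1°, groundspeed=243.8 kt
Leg 3: heading=325.4°, groundspeed=226.6 kt
Leg 4: heading=253.7°, groundspeed=160.2 kt
Leg 5: heading=175.5°, groundspeed=130.2 kt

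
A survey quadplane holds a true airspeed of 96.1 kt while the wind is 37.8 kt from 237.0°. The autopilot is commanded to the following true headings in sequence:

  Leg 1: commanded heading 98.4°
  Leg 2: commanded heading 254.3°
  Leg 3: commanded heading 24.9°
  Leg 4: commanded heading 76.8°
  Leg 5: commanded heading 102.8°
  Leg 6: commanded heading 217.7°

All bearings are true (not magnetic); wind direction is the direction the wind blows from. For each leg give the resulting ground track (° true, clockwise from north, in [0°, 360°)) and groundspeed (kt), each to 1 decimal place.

Leg 1: heading 98.4°; drift -11.4° → track 87.0°, groundspeed 126.9 kt
Leg 2: heading 254.3°; drift +10.6° → track 264.9°, groundspeed 61.1 kt
Leg 3: heading 24.9°; drift +8.9° → track 33.8°, groundspeed 129.7 kt
Leg 4: heading 76.8°; drift -5.6° → track 71.2°, groundspeed 132.3 kt
Leg 5: heading 102.8°; drift -12.5° → track 90.3°, groundspeed 125.4 kt
Leg 6: heading 217.7°; drift -11.7° → track 206.0°, groundspeed 61.7 kt

Leg 1: track=87.0°, groundspeed=126.9 kt
Leg 2: track=264.9°, groundspeed=61.1 kt
Leg 3: track=33.8°, groundspeed=129.7 kt
Leg 4: track=71.2°, groundspeed=132.3 kt
Leg 5: track=90.3°, groundspeed=125.4 kt
Leg 6: track=206.0°, groundspeed=61.7 kt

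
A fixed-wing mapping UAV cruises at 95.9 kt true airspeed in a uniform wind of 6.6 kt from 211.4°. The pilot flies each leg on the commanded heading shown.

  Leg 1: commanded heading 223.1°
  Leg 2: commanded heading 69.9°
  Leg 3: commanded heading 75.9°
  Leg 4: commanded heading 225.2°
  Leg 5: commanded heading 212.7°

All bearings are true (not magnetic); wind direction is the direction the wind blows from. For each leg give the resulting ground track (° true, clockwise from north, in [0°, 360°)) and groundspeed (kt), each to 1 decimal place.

Leg 1: track=224.0°, groundspeed=89.4 kt
Leg 2: track=67.6°, groundspeed=101.1 kt
Leg 3: track=73.3°, groundspeed=100.7 kt
Leg 4: track=226.2°, groundspeed=89.5 kt
Leg 5: track=212.8°, groundspeed=89.3 kt

Leg 1: heading 223.1°; drift +0.9° → track 224.0°, groundspeed 89.4 kt
Leg 2: heading 69.9°; drift -2.3° → track 67.6°, groundspeed 101.1 kt
Leg 3: heading 75.9°; drift -2.6° → track 73.3°, groundspeed 100.7 kt
Leg 4: heading 225.2°; drift +1.0° → track 226.2°, groundspeed 89.5 kt
Leg 5: heading 212.7°; drift +0.1° → track 212.8°, groundspeed 89.3 kt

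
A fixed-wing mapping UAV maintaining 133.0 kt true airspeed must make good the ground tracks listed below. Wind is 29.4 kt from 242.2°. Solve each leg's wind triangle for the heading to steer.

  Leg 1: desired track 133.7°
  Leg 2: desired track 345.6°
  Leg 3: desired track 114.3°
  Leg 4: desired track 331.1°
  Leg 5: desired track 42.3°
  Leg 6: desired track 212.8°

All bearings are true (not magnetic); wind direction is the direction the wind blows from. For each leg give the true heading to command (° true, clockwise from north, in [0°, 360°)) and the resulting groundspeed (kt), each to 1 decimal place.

Leg 1: desired track 133.7°; wind correction +12.1° → command heading 145.8°, groundspeed 139.4 kt
Leg 2: desired track 345.6°; wind correction -12.4° → command heading 333.2°, groundspeed 136.7 kt
Leg 3: desired track 114.3°; wind correction +10.0° → command heading 124.3°, groundspeed 149.0 kt
Leg 4: desired track 331.1°; wind correction -12.8° → command heading 318.3°, groundspeed 129.1 kt
Leg 5: desired track 42.3°; wind correction -4.3° → command heading 38.0°, groundspeed 160.3 kt
Leg 6: desired track 212.8°; wind correction +6.2° → command heading 219.0°, groundspeed 106.6 kt

Leg 1: heading=145.8°, groundspeed=139.4 kt
Leg 2: heading=333.2°, groundspeed=136.7 kt
Leg 3: heading=124.3°, groundspeed=149.0 kt
Leg 4: heading=318.3°, groundspeed=129.1 kt
Leg 5: heading=38.0°, groundspeed=160.3 kt
Leg 6: heading=219.0°, groundspeed=106.6 kt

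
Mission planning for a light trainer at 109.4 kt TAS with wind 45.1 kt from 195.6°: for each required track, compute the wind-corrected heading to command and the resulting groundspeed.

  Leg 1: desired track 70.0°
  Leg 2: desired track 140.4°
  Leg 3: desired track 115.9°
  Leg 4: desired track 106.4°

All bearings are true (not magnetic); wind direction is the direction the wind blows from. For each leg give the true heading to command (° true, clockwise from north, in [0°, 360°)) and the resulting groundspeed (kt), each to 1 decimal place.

Leg 1: desired track 70.0°; wind correction +19.6° → command heading 89.6°, groundspeed 129.3 kt
Leg 2: desired track 140.4°; wind correction +19.8° → command heading 160.2°, groundspeed 77.2 kt
Leg 3: desired track 115.9°; wind correction +23.9° → command heading 139.8°, groundspeed 91.9 kt
Leg 4: desired track 106.4°; wind correction +24.3° → command heading 130.7°, groundspeed 99.0 kt

Leg 1: heading=89.6°, groundspeed=129.3 kt
Leg 2: heading=160.2°, groundspeed=77.2 kt
Leg 3: heading=139.8°, groundspeed=91.9 kt
Leg 4: heading=130.7°, groundspeed=99.0 kt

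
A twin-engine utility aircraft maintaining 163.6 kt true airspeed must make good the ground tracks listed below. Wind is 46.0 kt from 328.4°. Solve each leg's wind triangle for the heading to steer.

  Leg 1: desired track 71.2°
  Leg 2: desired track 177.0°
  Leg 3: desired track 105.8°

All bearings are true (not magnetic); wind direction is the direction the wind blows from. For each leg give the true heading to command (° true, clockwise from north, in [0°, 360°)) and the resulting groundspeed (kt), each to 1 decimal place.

Leg 1: heading=55.3°, groundspeed=167.5 kt
Leg 2: heading=184.7°, groundspeed=202.5 kt
Leg 3: heading=94.8°, groundspeed=194.5 kt

Leg 1: desired track 71.2°; wind correction -15.9° → command heading 55.3°, groundspeed 167.5 kt
Leg 2: desired track 177.0°; wind correction +7.7° → command heading 184.7°, groundspeed 202.5 kt
Leg 3: desired track 105.8°; wind correction -11.0° → command heading 94.8°, groundspeed 194.5 kt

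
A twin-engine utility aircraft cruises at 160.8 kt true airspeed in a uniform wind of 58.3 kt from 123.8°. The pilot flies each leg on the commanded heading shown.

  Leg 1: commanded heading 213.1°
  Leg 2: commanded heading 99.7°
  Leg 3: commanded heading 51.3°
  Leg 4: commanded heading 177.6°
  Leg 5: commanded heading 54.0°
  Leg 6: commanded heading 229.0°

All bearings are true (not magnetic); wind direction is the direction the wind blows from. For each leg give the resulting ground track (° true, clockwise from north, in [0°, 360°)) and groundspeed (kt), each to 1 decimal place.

Leg 1: heading 213.1°; drift +20.0° → track 233.1°, groundspeed 170.4 kt
Leg 2: heading 99.7°; drift -12.5° → track 87.2°, groundspeed 110.2 kt
Leg 3: heading 51.3°; drift -21.2° → track 30.1°, groundspeed 153.7 kt
Leg 4: heading 177.6°; drift +20.4° → track 198.0°, groundspeed 134.8 kt
Leg 5: heading 54.0°; drift -21.3° → track 32.7°, groundspeed 150.9 kt
Leg 6: heading 229.0°; drift +17.7° → track 246.7°, groundspeed 184.9 kt

Leg 1: track=233.1°, groundspeed=170.4 kt
Leg 2: track=87.2°, groundspeed=110.2 kt
Leg 3: track=30.1°, groundspeed=153.7 kt
Leg 4: track=198.0°, groundspeed=134.8 kt
Leg 5: track=32.7°, groundspeed=150.9 kt
Leg 6: track=246.7°, groundspeed=184.9 kt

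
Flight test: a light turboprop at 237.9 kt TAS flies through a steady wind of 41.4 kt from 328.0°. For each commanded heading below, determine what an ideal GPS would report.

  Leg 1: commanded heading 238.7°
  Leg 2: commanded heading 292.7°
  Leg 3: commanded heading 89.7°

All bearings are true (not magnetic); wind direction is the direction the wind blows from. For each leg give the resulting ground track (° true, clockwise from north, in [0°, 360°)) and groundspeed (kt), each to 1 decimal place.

Leg 1: heading 238.7°; drift -9.9° → track 228.8°, groundspeed 241.0 kt
Leg 2: heading 292.7°; drift -6.7° → track 286.0°, groundspeed 205.5 kt
Leg 3: heading 89.7°; drift +7.7° → track 97.4°, groundspeed 262.0 kt

Leg 1: track=228.8°, groundspeed=241.0 kt
Leg 2: track=286.0°, groundspeed=205.5 kt
Leg 3: track=97.4°, groundspeed=262.0 kt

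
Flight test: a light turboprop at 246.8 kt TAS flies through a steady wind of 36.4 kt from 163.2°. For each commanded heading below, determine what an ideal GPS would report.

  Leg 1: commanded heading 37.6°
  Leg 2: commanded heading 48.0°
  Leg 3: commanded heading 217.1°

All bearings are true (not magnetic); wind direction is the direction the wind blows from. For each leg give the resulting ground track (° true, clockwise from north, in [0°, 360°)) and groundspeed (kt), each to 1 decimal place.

Leg 1: heading 37.6°; drift -6.3° → track 31.3°, groundspeed 269.6 kt
Leg 2: heading 48.0°; drift -7.2° → track 40.8°, groundspeed 264.4 kt
Leg 3: heading 217.1°; drift +7.4° → track 224.5°, groundspeed 227.3 kt

Leg 1: track=31.3°, groundspeed=269.6 kt
Leg 2: track=40.8°, groundspeed=264.4 kt
Leg 3: track=224.5°, groundspeed=227.3 kt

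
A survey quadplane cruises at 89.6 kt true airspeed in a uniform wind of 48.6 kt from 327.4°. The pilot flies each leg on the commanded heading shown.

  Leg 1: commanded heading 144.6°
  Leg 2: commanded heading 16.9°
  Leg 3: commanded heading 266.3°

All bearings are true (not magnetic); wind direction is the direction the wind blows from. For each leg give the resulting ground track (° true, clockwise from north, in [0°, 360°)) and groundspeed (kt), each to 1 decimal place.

Leg 1: track=145.6°, groundspeed=138.2 kt
Leg 2: track=49.4°, groundspeed=68.8 kt
Leg 3: track=233.5°, groundspeed=78.6 kt

Leg 1: heading 144.6°; drift +1.0° → track 145.6°, groundspeed 138.2 kt
Leg 2: heading 16.9°; drift +32.5° → track 49.4°, groundspeed 68.8 kt
Leg 3: heading 266.3°; drift -32.8° → track 233.5°, groundspeed 78.6 kt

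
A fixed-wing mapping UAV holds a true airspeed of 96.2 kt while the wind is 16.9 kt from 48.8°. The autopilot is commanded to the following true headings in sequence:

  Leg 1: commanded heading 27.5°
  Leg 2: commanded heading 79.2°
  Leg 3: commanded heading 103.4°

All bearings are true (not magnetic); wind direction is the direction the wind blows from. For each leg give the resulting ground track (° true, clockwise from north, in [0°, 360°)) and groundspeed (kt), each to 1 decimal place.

Leg 1: heading 27.5°; drift -4.4° → track 23.1°, groundspeed 80.7 kt
Leg 2: heading 79.2°; drift +6.0° → track 85.2°, groundspeed 82.1 kt
Leg 3: heading 103.4°; drift +9.1° → track 112.5°, groundspeed 87.5 kt

Leg 1: track=23.1°, groundspeed=80.7 kt
Leg 2: track=85.2°, groundspeed=82.1 kt
Leg 3: track=112.5°, groundspeed=87.5 kt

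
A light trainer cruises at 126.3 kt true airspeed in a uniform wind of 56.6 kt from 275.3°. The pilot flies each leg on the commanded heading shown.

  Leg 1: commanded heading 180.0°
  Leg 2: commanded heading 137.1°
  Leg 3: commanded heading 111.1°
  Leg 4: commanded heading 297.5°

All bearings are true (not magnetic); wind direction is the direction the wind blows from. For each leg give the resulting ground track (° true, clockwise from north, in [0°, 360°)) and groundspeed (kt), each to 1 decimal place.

Leg 1: track=156.8°, groundspeed=143.1 kt
Leg 2: track=124.5°, groundspeed=172.7 kt
Leg 3: track=106.2°, groundspeed=181.4 kt
Leg 4: track=313.6°, groundspeed=76.9 kt

Leg 1: heading 180.0°; drift -23.2° → track 156.8°, groundspeed 143.1 kt
Leg 2: heading 137.1°; drift -12.6° → track 124.5°, groundspeed 172.7 kt
Leg 3: heading 111.1°; drift -4.9° → track 106.2°, groundspeed 181.4 kt
Leg 4: heading 297.5°; drift +16.1° → track 313.6°, groundspeed 76.9 kt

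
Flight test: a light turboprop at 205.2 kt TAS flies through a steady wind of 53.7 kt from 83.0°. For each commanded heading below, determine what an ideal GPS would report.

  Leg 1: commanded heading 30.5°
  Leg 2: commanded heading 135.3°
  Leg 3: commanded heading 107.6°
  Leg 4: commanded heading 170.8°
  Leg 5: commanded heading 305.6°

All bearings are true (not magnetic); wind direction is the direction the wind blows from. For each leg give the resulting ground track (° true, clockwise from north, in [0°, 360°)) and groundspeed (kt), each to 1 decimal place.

Leg 1: heading 30.5°; drift -13.9° → track 16.6°, groundspeed 177.7 kt
Leg 2: heading 135.3°; drift +13.8° → track 149.1°, groundspeed 177.5 kt
Leg 3: heading 107.6°; drift +8.1° → track 115.7°, groundspeed 158.0 kt
Leg 4: heading 170.8°; drift +14.8° → track 185.6°, groundspeed 210.1 kt
Leg 5: heading 305.6°; drift -8.4° → track 297.2°, groundspeed 247.4 kt

Leg 1: track=16.6°, groundspeed=177.7 kt
Leg 2: track=149.1°, groundspeed=177.5 kt
Leg 3: track=115.7°, groundspeed=158.0 kt
Leg 4: track=185.6°, groundspeed=210.1 kt
Leg 5: track=297.2°, groundspeed=247.4 kt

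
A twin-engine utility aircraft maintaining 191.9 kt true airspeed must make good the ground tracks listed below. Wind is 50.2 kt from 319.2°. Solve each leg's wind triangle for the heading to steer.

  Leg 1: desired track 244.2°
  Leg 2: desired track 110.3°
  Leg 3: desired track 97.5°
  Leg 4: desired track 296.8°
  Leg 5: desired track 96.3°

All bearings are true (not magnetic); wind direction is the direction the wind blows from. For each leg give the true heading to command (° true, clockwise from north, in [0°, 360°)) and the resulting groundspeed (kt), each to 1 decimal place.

Leg 1: desired track 244.2°; wind correction +14.6° → command heading 258.8°, groundspeed 172.7 kt
Leg 2: desired track 110.3°; wind correction -7.3° → command heading 103.0°, groundspeed 234.3 kt
Leg 3: desired track 97.5°; wind correction -10.0° → command heading 87.5°, groundspeed 226.5 kt
Leg 4: desired track 296.8°; wind correction +5.7° → command heading 302.5°, groundspeed 144.5 kt
Leg 5: desired track 96.3°; wind correction -10.3° → command heading 86.0°, groundspeed 225.6 kt

Leg 1: heading=258.8°, groundspeed=172.7 kt
Leg 2: heading=103.0°, groundspeed=234.3 kt
Leg 3: heading=87.5°, groundspeed=226.5 kt
Leg 4: heading=302.5°, groundspeed=144.5 kt
Leg 5: heading=86.0°, groundspeed=225.6 kt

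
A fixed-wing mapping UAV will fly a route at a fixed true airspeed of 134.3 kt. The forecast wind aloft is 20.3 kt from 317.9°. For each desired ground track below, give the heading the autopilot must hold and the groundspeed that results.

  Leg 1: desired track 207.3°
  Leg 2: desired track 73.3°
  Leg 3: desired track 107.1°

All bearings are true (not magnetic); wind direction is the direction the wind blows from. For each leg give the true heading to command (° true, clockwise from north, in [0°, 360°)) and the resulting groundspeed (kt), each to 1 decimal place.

Leg 1: desired track 207.3°; wind correction +8.1° → command heading 215.4°, groundspeed 140.1 kt
Leg 2: desired track 73.3°; wind correction -7.8° → command heading 65.5°, groundspeed 141.7 kt
Leg 3: desired track 107.1°; wind correction -4.4° → command heading 102.7°, groundspeed 151.3 kt

Leg 1: heading=215.4°, groundspeed=140.1 kt
Leg 2: heading=65.5°, groundspeed=141.7 kt
Leg 3: heading=102.7°, groundspeed=151.3 kt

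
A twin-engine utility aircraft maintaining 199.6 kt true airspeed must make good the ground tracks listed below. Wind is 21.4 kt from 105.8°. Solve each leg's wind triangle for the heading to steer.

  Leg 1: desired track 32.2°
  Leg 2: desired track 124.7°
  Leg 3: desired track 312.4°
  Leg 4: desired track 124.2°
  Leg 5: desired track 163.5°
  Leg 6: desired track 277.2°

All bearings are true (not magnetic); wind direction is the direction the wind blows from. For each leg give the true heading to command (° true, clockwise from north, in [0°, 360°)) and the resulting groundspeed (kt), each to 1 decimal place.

Leg 1: desired track 32.2°; wind correction +5.9° → command heading 38.1°, groundspeed 192.5 kt
Leg 2: desired track 124.7°; wind correction -2.0° → command heading 122.7°, groundspeed 179.2 kt
Leg 3: desired track 312.4°; wind correction +2.8° → command heading 315.2°, groundspeed 218.5 kt
Leg 4: desired track 124.2°; wind correction -1.9° → command heading 122.3°, groundspeed 179.2 kt
Leg 5: desired track 163.5°; wind correction -5.2° → command heading 158.3°, groundspeed 187.3 kt
Leg 6: desired track 277.2°; wind correction -0.9° → command heading 276.3°, groundspeed 220.7 kt

Leg 1: heading=38.1°, groundspeed=192.5 kt
Leg 2: heading=122.7°, groundspeed=179.2 kt
Leg 3: heading=315.2°, groundspeed=218.5 kt
Leg 4: heading=122.3°, groundspeed=179.2 kt
Leg 5: heading=158.3°, groundspeed=187.3 kt
Leg 6: heading=276.3°, groundspeed=220.7 kt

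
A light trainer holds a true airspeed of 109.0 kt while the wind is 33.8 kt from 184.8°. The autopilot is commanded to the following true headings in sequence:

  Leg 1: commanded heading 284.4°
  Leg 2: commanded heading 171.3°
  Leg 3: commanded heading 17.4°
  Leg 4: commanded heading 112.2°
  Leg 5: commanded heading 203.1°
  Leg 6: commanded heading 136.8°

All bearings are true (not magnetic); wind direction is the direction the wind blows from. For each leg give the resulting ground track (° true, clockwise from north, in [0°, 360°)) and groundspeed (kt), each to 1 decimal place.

Leg 1: heading 284.4°; drift +16.2° → track 300.6°, groundspeed 119.4 kt
Leg 2: heading 171.3°; drift -5.9° → track 165.4°, groundspeed 76.5 kt
Leg 3: heading 17.4°; drift -3.0° → track 14.4°, groundspeed 142.2 kt
Leg 4: heading 112.2°; drift -18.1° → track 94.1°, groundspeed 104.0 kt
Leg 5: heading 203.1°; drift +7.9° → track 211.0°, groundspeed 77.6 kt
Leg 6: heading 136.8°; drift -16.2° → track 120.6°, groundspeed 90.0 kt

Leg 1: track=300.6°, groundspeed=119.4 kt
Leg 2: track=165.4°, groundspeed=76.5 kt
Leg 3: track=14.4°, groundspeed=142.2 kt
Leg 4: track=94.1°, groundspeed=104.0 kt
Leg 5: track=211.0°, groundspeed=77.6 kt
Leg 6: track=120.6°, groundspeed=90.0 kt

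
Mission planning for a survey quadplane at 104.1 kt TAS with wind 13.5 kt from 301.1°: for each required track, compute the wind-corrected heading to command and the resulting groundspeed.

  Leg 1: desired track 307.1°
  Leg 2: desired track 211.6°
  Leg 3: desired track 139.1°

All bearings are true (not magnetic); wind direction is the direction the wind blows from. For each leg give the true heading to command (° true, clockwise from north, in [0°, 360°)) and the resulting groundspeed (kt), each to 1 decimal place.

Leg 1: desired track 307.1°; wind correction -0.8° → command heading 306.3°, groundspeed 90.7 kt
Leg 2: desired track 211.6°; wind correction +7.5° → command heading 219.1°, groundspeed 103.1 kt
Leg 3: desired track 139.1°; wind correction +2.3° → command heading 141.4°, groundspeed 116.9 kt

Leg 1: heading=306.3°, groundspeed=90.7 kt
Leg 2: heading=219.1°, groundspeed=103.1 kt
Leg 3: heading=141.4°, groundspeed=116.9 kt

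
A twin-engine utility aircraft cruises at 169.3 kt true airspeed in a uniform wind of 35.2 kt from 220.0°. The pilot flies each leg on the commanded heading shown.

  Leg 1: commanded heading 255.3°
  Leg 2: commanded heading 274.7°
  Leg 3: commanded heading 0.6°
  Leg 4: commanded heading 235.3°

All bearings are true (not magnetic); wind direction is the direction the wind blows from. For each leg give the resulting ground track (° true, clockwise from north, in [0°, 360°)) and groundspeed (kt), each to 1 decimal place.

Leg 1: heading 255.3°; drift +8.2° → track 263.5°, groundspeed 142.0 kt
Leg 2: heading 274.7°; drift +10.9° → track 285.6°, groundspeed 151.7 kt
Leg 3: heading 0.6°; drift +6.5° → track 7.1°, groundspeed 197.8 kt
Leg 4: heading 235.3°; drift +3.9° → track 239.2°, groundspeed 135.7 kt

Leg 1: track=263.5°, groundspeed=142.0 kt
Leg 2: track=285.6°, groundspeed=151.7 kt
Leg 3: track=7.1°, groundspeed=197.8 kt
Leg 4: track=239.2°, groundspeed=135.7 kt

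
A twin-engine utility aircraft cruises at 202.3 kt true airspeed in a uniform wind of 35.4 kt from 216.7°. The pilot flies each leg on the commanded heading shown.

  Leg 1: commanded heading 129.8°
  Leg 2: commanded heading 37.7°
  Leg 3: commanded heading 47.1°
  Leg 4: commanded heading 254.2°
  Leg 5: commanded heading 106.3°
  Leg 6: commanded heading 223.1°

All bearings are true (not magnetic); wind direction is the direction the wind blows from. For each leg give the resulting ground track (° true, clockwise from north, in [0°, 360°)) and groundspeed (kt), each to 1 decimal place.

Leg 1: track=119.8°, groundspeed=203.5 kt
Leg 2: track=37.6°, groundspeed=237.7 kt
Leg 3: track=45.6°, groundspeed=237.2 kt
Leg 4: track=261.3°, groundspeed=175.5 kt
Leg 5: track=97.5°, groundspeed=217.2 kt
Leg 6: track=224.5°, groundspeed=167.2 kt

Leg 1: heading 129.8°; drift -10.0° → track 119.8°, groundspeed 203.5 kt
Leg 2: heading 37.7°; drift -0.1° → track 37.6°, groundspeed 237.7 kt
Leg 3: heading 47.1°; drift -1.5° → track 45.6°, groundspeed 237.2 kt
Leg 4: heading 254.2°; drift +7.1° → track 261.3°, groundspeed 175.5 kt
Leg 5: heading 106.3°; drift -8.8° → track 97.5°, groundspeed 217.2 kt
Leg 6: heading 223.1°; drift +1.4° → track 224.5°, groundspeed 167.2 kt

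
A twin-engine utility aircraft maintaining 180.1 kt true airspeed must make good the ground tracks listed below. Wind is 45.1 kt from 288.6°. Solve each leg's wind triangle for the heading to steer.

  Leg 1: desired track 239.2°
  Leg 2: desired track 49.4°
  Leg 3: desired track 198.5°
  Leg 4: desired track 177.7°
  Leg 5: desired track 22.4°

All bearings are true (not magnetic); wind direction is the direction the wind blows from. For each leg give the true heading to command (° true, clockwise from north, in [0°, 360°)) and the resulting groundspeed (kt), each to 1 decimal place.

Leg 1: desired track 239.2°; wind correction +11.0° → command heading 250.2°, groundspeed 147.5 kt
Leg 2: desired track 49.4°; wind correction -12.4° → command heading 37.0°, groundspeed 199.0 kt
Leg 3: desired track 198.5°; wind correction +14.5° → command heading 213.0°, groundspeed 174.4 kt
Leg 4: desired track 177.7°; wind correction +13.5° → command heading 191.2°, groundspeed 191.2 kt
Leg 5: desired track 22.4°; wind correction -14.5° → command heading 7.9°, groundspeed 177.4 kt

Leg 1: heading=250.2°, groundspeed=147.5 kt
Leg 2: heading=37.0°, groundspeed=199.0 kt
Leg 3: heading=213.0°, groundspeed=174.4 kt
Leg 4: heading=191.2°, groundspeed=191.2 kt
Leg 5: heading=7.9°, groundspeed=177.4 kt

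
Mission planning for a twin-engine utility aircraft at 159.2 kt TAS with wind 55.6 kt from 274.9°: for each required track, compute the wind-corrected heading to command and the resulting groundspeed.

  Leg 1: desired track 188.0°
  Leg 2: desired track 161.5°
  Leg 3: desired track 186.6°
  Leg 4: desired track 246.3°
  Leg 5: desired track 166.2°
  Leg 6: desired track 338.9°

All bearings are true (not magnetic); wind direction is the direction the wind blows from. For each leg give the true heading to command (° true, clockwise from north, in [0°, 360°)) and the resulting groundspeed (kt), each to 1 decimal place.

Leg 1: desired track 188.0°; wind correction +20.4° → command heading 208.4°, groundspeed 146.2 kt
Leg 2: desired track 161.5°; wind correction +18.7° → command heading 180.2°, groundspeed 172.9 kt
Leg 3: desired track 186.6°; wind correction +20.4° → command heading 207.0°, groundspeed 147.5 kt
Leg 4: desired track 246.3°; wind correction +9.6° → command heading 255.9°, groundspeed 108.1 kt
Leg 5: desired track 166.2°; wind correction +19.3° → command heading 185.5°, groundspeed 168.1 kt
Leg 6: desired track 338.9°; wind correction -18.3° → command heading 320.6°, groundspeed 126.8 kt

Leg 1: heading=208.4°, groundspeed=146.2 kt
Leg 2: heading=180.2°, groundspeed=172.9 kt
Leg 3: heading=207.0°, groundspeed=147.5 kt
Leg 4: heading=255.9°, groundspeed=108.1 kt
Leg 5: heading=185.5°, groundspeed=168.1 kt
Leg 6: heading=320.6°, groundspeed=126.8 kt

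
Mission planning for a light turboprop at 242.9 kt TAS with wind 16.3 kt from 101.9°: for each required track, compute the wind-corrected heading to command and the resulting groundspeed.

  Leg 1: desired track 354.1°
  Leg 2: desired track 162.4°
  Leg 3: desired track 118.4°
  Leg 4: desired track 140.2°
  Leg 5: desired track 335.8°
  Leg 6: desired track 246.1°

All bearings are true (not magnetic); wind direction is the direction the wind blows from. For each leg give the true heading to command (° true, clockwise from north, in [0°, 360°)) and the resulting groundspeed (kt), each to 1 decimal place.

Leg 1: desired track 354.1°; wind correction +3.7° → command heading 357.8°, groundspeed 247.4 kt
Leg 2: desired track 162.4°; wind correction -3.3° → command heading 159.1°, groundspeed 234.5 kt
Leg 3: desired track 118.4°; wind correction -1.1° → command heading 117.3°, groundspeed 227.2 kt
Leg 4: desired track 140.2°; wind correction -2.4° → command heading 137.8°, groundspeed 229.9 kt
Leg 5: desired track 335.8°; wind correction +3.1° → command heading 338.9°, groundspeed 252.1 kt
Leg 6: desired track 246.1°; wind correction -2.2° → command heading 243.9°, groundspeed 255.9 kt

Leg 1: heading=357.8°, groundspeed=247.4 kt
Leg 2: heading=159.1°, groundspeed=234.5 kt
Leg 3: heading=117.3°, groundspeed=227.2 kt
Leg 4: heading=137.8°, groundspeed=229.9 kt
Leg 5: heading=338.9°, groundspeed=252.1 kt
Leg 6: heading=243.9°, groundspeed=255.9 kt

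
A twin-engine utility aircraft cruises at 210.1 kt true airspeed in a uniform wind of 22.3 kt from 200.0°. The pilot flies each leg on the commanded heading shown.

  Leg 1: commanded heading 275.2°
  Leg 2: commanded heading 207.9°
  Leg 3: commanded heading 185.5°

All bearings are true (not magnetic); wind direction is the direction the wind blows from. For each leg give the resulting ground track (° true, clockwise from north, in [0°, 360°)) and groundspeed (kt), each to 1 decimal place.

Leg 1: track=281.2°, groundspeed=205.5 kt
Leg 2: track=208.8°, groundspeed=188.0 kt
Leg 3: track=183.8°, groundspeed=188.6 kt

Leg 1: heading 275.2°; drift +6.0° → track 281.2°, groundspeed 205.5 kt
Leg 2: heading 207.9°; drift +0.9° → track 208.8°, groundspeed 188.0 kt
Leg 3: heading 185.5°; drift -1.7° → track 183.8°, groundspeed 188.6 kt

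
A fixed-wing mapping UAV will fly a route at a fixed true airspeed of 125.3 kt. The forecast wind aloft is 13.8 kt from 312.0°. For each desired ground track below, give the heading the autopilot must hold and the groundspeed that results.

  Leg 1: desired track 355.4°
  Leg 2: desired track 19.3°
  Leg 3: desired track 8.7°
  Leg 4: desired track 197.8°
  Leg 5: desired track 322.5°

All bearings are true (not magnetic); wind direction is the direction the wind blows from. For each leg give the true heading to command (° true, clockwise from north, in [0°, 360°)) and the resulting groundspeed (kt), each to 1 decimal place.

Leg 1: heading=351.1°, groundspeed=114.9 kt
Leg 2: heading=13.5°, groundspeed=119.3 kt
Leg 3: heading=3.4°, groundspeed=117.2 kt
Leg 4: heading=203.6°, groundspeed=130.3 kt
Leg 5: heading=321.3°, groundspeed=111.7 kt

Leg 1: desired track 355.4°; wind correction -4.3° → command heading 351.1°, groundspeed 114.9 kt
Leg 2: desired track 19.3°; wind correction -5.8° → command heading 13.5°, groundspeed 119.3 kt
Leg 3: desired track 8.7°; wind correction -5.3° → command heading 3.4°, groundspeed 117.2 kt
Leg 4: desired track 197.8°; wind correction +5.8° → command heading 203.6°, groundspeed 130.3 kt
Leg 5: desired track 322.5°; wind correction -1.2° → command heading 321.3°, groundspeed 111.7 kt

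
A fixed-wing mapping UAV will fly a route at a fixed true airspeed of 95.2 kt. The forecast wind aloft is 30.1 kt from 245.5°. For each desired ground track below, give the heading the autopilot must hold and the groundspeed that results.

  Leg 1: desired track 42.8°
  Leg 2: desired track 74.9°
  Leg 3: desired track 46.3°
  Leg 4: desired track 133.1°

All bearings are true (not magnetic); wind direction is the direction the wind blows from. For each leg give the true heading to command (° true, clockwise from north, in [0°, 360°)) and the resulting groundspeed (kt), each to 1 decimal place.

Leg 1: heading=35.8°, groundspeed=122.3 kt
Leg 2: heading=77.9°, groundspeed=124.8 kt
Leg 3: heading=40.3°, groundspeed=123.1 kt
Leg 4: heading=150.1°, groundspeed=102.5 kt

Leg 1: desired track 42.8°; wind correction -7.0° → command heading 35.8°, groundspeed 122.3 kt
Leg 2: desired track 74.9°; wind correction +3.0° → command heading 77.9°, groundspeed 124.8 kt
Leg 3: desired track 46.3°; wind correction -6.0° → command heading 40.3°, groundspeed 123.1 kt
Leg 4: desired track 133.1°; wind correction +17.0° → command heading 150.1°, groundspeed 102.5 kt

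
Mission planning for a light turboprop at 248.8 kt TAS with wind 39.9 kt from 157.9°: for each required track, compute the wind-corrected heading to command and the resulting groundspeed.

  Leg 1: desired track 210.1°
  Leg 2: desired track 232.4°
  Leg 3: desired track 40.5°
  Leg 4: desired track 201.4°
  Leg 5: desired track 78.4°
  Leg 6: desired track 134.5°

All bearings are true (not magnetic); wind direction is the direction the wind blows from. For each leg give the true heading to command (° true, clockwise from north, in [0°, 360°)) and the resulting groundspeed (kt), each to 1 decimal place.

Leg 1: desired track 210.1°; wind correction -7.3° → command heading 202.8°, groundspeed 222.3 kt
Leg 2: desired track 232.4°; wind correction -8.9° → command heading 223.5°, groundspeed 235.1 kt
Leg 3: desired track 40.5°; wind correction +8.2° → command heading 48.7°, groundspeed 264.6 kt
Leg 4: desired track 201.4°; wind correction -6.3° → command heading 195.1°, groundspeed 218.3 kt
Leg 5: desired track 78.4°; wind correction +9.1° → command heading 87.5°, groundspeed 238.4 kt
Leg 6: desired track 134.5°; wind correction +3.7° → command heading 138.2°, groundspeed 211.7 kt

Leg 1: heading=202.8°, groundspeed=222.3 kt
Leg 2: heading=223.5°, groundspeed=235.1 kt
Leg 3: heading=48.7°, groundspeed=264.6 kt
Leg 4: heading=195.1°, groundspeed=218.3 kt
Leg 5: heading=87.5°, groundspeed=238.4 kt
Leg 6: heading=138.2°, groundspeed=211.7 kt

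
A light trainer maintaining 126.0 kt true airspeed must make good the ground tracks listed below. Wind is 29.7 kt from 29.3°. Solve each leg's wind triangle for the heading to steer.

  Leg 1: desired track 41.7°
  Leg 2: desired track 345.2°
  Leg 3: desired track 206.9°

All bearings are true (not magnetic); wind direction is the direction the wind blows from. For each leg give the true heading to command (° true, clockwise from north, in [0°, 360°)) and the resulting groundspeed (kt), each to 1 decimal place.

Leg 1: desired track 41.7°; wind correction -2.9° → command heading 38.8°, groundspeed 96.8 kt
Leg 2: desired track 345.2°; wind correction +9.4° → command heading 354.6°, groundspeed 103.0 kt
Leg 3: desired track 206.9°; wind correction -0.6° → command heading 206.3°, groundspeed 155.7 kt

Leg 1: heading=38.8°, groundspeed=96.8 kt
Leg 2: heading=354.6°, groundspeed=103.0 kt
Leg 3: heading=206.3°, groundspeed=155.7 kt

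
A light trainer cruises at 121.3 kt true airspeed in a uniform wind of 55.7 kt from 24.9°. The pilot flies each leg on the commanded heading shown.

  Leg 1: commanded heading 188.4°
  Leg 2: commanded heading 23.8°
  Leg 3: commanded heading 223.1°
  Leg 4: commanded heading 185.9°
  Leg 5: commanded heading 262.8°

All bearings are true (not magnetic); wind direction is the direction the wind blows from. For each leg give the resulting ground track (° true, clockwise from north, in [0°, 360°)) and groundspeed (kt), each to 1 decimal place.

Leg 1: track=193.6°, groundspeed=175.4 kt
Leg 2: track=22.9°, groundspeed=65.6 kt
Leg 3: track=217.4°, groundspeed=175.1 kt
Leg 4: track=191.9°, groundspeed=174.9 kt
Leg 5: track=245.4°, groundspeed=158.1 kt

Leg 1: heading 188.4°; drift +5.2° → track 193.6°, groundspeed 175.4 kt
Leg 2: heading 23.8°; drift -0.9° → track 22.9°, groundspeed 65.6 kt
Leg 3: heading 223.1°; drift -5.7° → track 217.4°, groundspeed 175.1 kt
Leg 4: heading 185.9°; drift +6.0° → track 191.9°, groundspeed 174.9 kt
Leg 5: heading 262.8°; drift -17.4° → track 245.4°, groundspeed 158.1 kt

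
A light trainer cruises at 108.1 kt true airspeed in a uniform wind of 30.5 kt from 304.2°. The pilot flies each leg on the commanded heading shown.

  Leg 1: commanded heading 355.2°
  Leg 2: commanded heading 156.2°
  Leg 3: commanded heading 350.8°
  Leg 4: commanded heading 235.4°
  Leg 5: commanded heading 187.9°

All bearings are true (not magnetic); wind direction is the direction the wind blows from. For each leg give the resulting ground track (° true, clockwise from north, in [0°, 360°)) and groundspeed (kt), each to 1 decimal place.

Leg 1: track=10.1°, groundspeed=92.0 kt
Leg 2: track=149.3°, groundspeed=134.9 kt
Leg 3: track=5.1°, groundspeed=89.9 kt
Leg 4: track=219.1°, groundspeed=101.1 kt
Leg 5: track=175.2°, groundspeed=124.6 kt

Leg 1: heading 355.2°; drift +14.9° → track 10.1°, groundspeed 92.0 kt
Leg 2: heading 156.2°; drift -6.9° → track 149.3°, groundspeed 134.9 kt
Leg 3: heading 350.8°; drift +14.3° → track 5.1°, groundspeed 89.9 kt
Leg 4: heading 235.4°; drift -16.3° → track 219.1°, groundspeed 101.1 kt
Leg 5: heading 187.9°; drift -12.7° → track 175.2°, groundspeed 124.6 kt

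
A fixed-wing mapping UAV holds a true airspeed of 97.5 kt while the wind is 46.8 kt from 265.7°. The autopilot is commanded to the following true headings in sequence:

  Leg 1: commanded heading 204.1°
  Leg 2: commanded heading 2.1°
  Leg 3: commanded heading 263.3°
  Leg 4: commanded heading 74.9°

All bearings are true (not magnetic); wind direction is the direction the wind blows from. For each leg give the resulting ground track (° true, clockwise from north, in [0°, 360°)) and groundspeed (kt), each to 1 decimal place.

Leg 1: track=175.4°, groundspeed=85.8 kt
Leg 2: track=26.5°, groundspeed=112.8 kt
Leg 3: track=261.1°, groundspeed=50.8 kt
Leg 4: track=78.4°, groundspeed=143.7 kt

Leg 1: heading 204.1°; drift -28.7° → track 175.4°, groundspeed 85.8 kt
Leg 2: heading 2.1°; drift +24.4° → track 26.5°, groundspeed 112.8 kt
Leg 3: heading 263.3°; drift -2.2° → track 261.1°, groundspeed 50.8 kt
Leg 4: heading 74.9°; drift +3.5° → track 78.4°, groundspeed 143.7 kt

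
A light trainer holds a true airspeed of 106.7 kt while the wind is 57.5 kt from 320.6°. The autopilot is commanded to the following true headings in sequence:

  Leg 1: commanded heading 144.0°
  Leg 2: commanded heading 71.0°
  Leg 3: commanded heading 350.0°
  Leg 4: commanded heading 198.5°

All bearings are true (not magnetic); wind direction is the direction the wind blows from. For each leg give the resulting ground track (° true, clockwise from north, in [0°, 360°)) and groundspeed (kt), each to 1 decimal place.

Leg 1: heading 144.0°; drift -1.2° → track 142.8°, groundspeed 164.1 kt
Leg 2: heading 71.0°; drift +23.0° → track 94.0°, groundspeed 137.7 kt
Leg 3: heading 350.0°; drift +26.5° → track 16.5°, groundspeed 63.3 kt
Leg 4: heading 198.5°; drift -19.5° → track 179.0°, groundspeed 145.6 kt

Leg 1: track=142.8°, groundspeed=164.1 kt
Leg 2: track=94.0°, groundspeed=137.7 kt
Leg 3: track=16.5°, groundspeed=63.3 kt
Leg 4: track=179.0°, groundspeed=145.6 kt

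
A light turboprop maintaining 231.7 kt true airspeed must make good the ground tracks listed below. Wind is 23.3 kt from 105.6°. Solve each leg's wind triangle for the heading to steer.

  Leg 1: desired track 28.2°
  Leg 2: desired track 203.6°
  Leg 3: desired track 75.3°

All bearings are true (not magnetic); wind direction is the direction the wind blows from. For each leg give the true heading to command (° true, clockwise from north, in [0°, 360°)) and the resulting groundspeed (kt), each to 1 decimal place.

Leg 1: heading=33.8°, groundspeed=225.5 kt
Leg 2: heading=197.9°, groundspeed=233.8 kt
Leg 3: heading=78.2°, groundspeed=211.3 kt

Leg 1: desired track 28.2°; wind correction +5.6° → command heading 33.8°, groundspeed 225.5 kt
Leg 2: desired track 203.6°; wind correction -5.7° → command heading 197.9°, groundspeed 233.8 kt
Leg 3: desired track 75.3°; wind correction +2.9° → command heading 78.2°, groundspeed 211.3 kt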